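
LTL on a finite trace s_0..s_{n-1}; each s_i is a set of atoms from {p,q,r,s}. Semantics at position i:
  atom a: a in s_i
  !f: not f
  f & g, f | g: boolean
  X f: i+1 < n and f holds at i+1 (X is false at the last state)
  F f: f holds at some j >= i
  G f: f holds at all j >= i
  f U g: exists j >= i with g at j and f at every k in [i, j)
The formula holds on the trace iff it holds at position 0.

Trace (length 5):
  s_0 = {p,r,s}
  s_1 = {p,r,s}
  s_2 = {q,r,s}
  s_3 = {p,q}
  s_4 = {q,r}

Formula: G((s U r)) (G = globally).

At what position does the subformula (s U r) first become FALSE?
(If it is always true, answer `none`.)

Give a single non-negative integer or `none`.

Answer: 3

Derivation:
s_0={p,r,s}: (s U r)=True s=True r=True
s_1={p,r,s}: (s U r)=True s=True r=True
s_2={q,r,s}: (s U r)=True s=True r=True
s_3={p,q}: (s U r)=False s=False r=False
s_4={q,r}: (s U r)=True s=False r=True
G((s U r)) holds globally = False
First violation at position 3.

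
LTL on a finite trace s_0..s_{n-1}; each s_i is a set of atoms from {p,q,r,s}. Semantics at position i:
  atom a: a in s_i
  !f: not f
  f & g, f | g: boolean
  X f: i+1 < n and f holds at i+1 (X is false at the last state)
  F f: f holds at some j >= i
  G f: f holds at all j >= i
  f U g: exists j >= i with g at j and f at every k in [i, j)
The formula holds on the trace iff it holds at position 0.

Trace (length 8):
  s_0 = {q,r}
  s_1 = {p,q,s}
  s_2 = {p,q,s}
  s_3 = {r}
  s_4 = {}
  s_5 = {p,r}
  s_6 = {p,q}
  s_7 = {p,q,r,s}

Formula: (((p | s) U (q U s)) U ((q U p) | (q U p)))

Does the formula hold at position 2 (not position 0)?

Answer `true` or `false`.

Answer: true

Derivation:
s_0={q,r}: (((p | s) U (q U s)) U ((q U p) | (q U p)))=True ((p | s) U (q U s))=True (p | s)=False p=False s=False (q U s)=True q=True ((q U p) | (q U p))=True (q U p)=True
s_1={p,q,s}: (((p | s) U (q U s)) U ((q U p) | (q U p)))=True ((p | s) U (q U s))=True (p | s)=True p=True s=True (q U s)=True q=True ((q U p) | (q U p))=True (q U p)=True
s_2={p,q,s}: (((p | s) U (q U s)) U ((q U p) | (q U p)))=True ((p | s) U (q U s))=True (p | s)=True p=True s=True (q U s)=True q=True ((q U p) | (q U p))=True (q U p)=True
s_3={r}: (((p | s) U (q U s)) U ((q U p) | (q U p)))=False ((p | s) U (q U s))=False (p | s)=False p=False s=False (q U s)=False q=False ((q U p) | (q U p))=False (q U p)=False
s_4={}: (((p | s) U (q U s)) U ((q U p) | (q U p)))=False ((p | s) U (q U s))=False (p | s)=False p=False s=False (q U s)=False q=False ((q U p) | (q U p))=False (q U p)=False
s_5={p,r}: (((p | s) U (q U s)) U ((q U p) | (q U p)))=True ((p | s) U (q U s))=True (p | s)=True p=True s=False (q U s)=False q=False ((q U p) | (q U p))=True (q U p)=True
s_6={p,q}: (((p | s) U (q U s)) U ((q U p) | (q U p)))=True ((p | s) U (q U s))=True (p | s)=True p=True s=False (q U s)=True q=True ((q U p) | (q U p))=True (q U p)=True
s_7={p,q,r,s}: (((p | s) U (q U s)) U ((q U p) | (q U p)))=True ((p | s) U (q U s))=True (p | s)=True p=True s=True (q U s)=True q=True ((q U p) | (q U p))=True (q U p)=True
Evaluating at position 2: result = True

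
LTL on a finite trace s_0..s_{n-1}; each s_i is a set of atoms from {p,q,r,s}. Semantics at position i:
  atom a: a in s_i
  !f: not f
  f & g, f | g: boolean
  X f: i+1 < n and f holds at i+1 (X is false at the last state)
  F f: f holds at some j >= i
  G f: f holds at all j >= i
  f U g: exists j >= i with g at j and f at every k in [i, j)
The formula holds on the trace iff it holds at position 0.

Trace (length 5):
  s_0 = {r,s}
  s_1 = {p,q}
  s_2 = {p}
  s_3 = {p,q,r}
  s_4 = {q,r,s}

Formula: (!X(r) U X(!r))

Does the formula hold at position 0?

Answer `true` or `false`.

Answer: true

Derivation:
s_0={r,s}: (!X(r) U X(!r))=True !X(r)=True X(r)=False r=True X(!r)=True !r=False
s_1={p,q}: (!X(r) U X(!r))=True !X(r)=True X(r)=False r=False X(!r)=True !r=True
s_2={p}: (!X(r) U X(!r))=False !X(r)=False X(r)=True r=False X(!r)=False !r=True
s_3={p,q,r}: (!X(r) U X(!r))=False !X(r)=False X(r)=True r=True X(!r)=False !r=False
s_4={q,r,s}: (!X(r) U X(!r))=False !X(r)=True X(r)=False r=True X(!r)=False !r=False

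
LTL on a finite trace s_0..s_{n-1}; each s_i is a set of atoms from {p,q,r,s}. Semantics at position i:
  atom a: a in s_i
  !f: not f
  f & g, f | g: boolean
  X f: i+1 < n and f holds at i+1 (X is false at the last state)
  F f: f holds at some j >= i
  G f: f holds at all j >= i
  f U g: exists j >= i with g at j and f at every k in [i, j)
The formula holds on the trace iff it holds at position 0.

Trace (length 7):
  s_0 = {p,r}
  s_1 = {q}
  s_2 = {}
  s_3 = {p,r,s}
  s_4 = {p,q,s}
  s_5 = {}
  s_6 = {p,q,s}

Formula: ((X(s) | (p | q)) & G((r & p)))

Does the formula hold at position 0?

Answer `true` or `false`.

Answer: false

Derivation:
s_0={p,r}: ((X(s) | (p | q)) & G((r & p)))=False (X(s) | (p | q))=True X(s)=False s=False (p | q)=True p=True q=False G((r & p))=False (r & p)=True r=True
s_1={q}: ((X(s) | (p | q)) & G((r & p)))=False (X(s) | (p | q))=True X(s)=False s=False (p | q)=True p=False q=True G((r & p))=False (r & p)=False r=False
s_2={}: ((X(s) | (p | q)) & G((r & p)))=False (X(s) | (p | q))=True X(s)=True s=False (p | q)=False p=False q=False G((r & p))=False (r & p)=False r=False
s_3={p,r,s}: ((X(s) | (p | q)) & G((r & p)))=False (X(s) | (p | q))=True X(s)=True s=True (p | q)=True p=True q=False G((r & p))=False (r & p)=True r=True
s_4={p,q,s}: ((X(s) | (p | q)) & G((r & p)))=False (X(s) | (p | q))=True X(s)=False s=True (p | q)=True p=True q=True G((r & p))=False (r & p)=False r=False
s_5={}: ((X(s) | (p | q)) & G((r & p)))=False (X(s) | (p | q))=True X(s)=True s=False (p | q)=False p=False q=False G((r & p))=False (r & p)=False r=False
s_6={p,q,s}: ((X(s) | (p | q)) & G((r & p)))=False (X(s) | (p | q))=True X(s)=False s=True (p | q)=True p=True q=True G((r & p))=False (r & p)=False r=False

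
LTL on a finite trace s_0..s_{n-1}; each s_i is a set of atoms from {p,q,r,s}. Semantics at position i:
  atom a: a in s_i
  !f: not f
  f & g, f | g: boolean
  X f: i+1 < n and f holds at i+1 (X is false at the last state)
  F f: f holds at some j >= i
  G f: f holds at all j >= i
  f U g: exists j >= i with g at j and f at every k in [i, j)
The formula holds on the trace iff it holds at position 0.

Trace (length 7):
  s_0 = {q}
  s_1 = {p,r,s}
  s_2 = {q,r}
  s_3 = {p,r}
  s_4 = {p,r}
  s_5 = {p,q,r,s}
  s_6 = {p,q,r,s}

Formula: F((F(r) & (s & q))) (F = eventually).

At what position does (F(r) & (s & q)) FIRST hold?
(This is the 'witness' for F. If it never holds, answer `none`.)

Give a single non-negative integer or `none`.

s_0={q}: (F(r) & (s & q))=False F(r)=True r=False (s & q)=False s=False q=True
s_1={p,r,s}: (F(r) & (s & q))=False F(r)=True r=True (s & q)=False s=True q=False
s_2={q,r}: (F(r) & (s & q))=False F(r)=True r=True (s & q)=False s=False q=True
s_3={p,r}: (F(r) & (s & q))=False F(r)=True r=True (s & q)=False s=False q=False
s_4={p,r}: (F(r) & (s & q))=False F(r)=True r=True (s & q)=False s=False q=False
s_5={p,q,r,s}: (F(r) & (s & q))=True F(r)=True r=True (s & q)=True s=True q=True
s_6={p,q,r,s}: (F(r) & (s & q))=True F(r)=True r=True (s & q)=True s=True q=True
F((F(r) & (s & q))) holds; first witness at position 5.

Answer: 5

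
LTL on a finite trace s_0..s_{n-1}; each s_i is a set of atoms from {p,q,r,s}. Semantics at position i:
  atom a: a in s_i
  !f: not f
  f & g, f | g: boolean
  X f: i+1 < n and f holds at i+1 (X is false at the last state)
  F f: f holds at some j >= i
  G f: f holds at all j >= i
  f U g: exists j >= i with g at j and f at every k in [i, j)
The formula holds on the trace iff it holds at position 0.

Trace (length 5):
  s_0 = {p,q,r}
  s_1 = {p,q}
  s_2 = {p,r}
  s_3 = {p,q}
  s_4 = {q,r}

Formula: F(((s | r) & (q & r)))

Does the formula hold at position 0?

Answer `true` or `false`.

Answer: true

Derivation:
s_0={p,q,r}: F(((s | r) & (q & r)))=True ((s | r) & (q & r))=True (s | r)=True s=False r=True (q & r)=True q=True
s_1={p,q}: F(((s | r) & (q & r)))=True ((s | r) & (q & r))=False (s | r)=False s=False r=False (q & r)=False q=True
s_2={p,r}: F(((s | r) & (q & r)))=True ((s | r) & (q & r))=False (s | r)=True s=False r=True (q & r)=False q=False
s_3={p,q}: F(((s | r) & (q & r)))=True ((s | r) & (q & r))=False (s | r)=False s=False r=False (q & r)=False q=True
s_4={q,r}: F(((s | r) & (q & r)))=True ((s | r) & (q & r))=True (s | r)=True s=False r=True (q & r)=True q=True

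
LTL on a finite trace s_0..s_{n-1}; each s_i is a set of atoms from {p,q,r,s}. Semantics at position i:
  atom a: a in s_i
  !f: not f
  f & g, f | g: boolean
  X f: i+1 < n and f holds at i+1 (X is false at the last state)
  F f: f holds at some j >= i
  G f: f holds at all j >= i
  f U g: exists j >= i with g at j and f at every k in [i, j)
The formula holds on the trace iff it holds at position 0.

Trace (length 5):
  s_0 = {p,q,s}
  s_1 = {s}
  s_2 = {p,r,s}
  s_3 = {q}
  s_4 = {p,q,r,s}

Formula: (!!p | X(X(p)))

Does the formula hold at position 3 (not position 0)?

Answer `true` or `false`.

Answer: false

Derivation:
s_0={p,q,s}: (!!p | X(X(p)))=True !!p=True !p=False p=True X(X(p))=True X(p)=False
s_1={s}: (!!p | X(X(p)))=False !!p=False !p=True p=False X(X(p))=False X(p)=True
s_2={p,r,s}: (!!p | X(X(p)))=True !!p=True !p=False p=True X(X(p))=True X(p)=False
s_3={q}: (!!p | X(X(p)))=False !!p=False !p=True p=False X(X(p))=False X(p)=True
s_4={p,q,r,s}: (!!p | X(X(p)))=True !!p=True !p=False p=True X(X(p))=False X(p)=False
Evaluating at position 3: result = False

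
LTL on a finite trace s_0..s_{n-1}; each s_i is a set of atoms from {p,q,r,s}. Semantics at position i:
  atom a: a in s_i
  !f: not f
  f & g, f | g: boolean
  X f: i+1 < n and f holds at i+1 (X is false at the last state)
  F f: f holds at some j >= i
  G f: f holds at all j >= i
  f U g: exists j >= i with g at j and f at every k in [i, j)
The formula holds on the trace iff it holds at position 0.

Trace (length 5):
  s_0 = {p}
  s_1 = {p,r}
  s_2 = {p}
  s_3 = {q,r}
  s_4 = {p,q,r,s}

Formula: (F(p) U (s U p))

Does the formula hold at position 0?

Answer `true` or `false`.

Answer: true

Derivation:
s_0={p}: (F(p) U (s U p))=True F(p)=True p=True (s U p)=True s=False
s_1={p,r}: (F(p) U (s U p))=True F(p)=True p=True (s U p)=True s=False
s_2={p}: (F(p) U (s U p))=True F(p)=True p=True (s U p)=True s=False
s_3={q,r}: (F(p) U (s U p))=True F(p)=True p=False (s U p)=False s=False
s_4={p,q,r,s}: (F(p) U (s U p))=True F(p)=True p=True (s U p)=True s=True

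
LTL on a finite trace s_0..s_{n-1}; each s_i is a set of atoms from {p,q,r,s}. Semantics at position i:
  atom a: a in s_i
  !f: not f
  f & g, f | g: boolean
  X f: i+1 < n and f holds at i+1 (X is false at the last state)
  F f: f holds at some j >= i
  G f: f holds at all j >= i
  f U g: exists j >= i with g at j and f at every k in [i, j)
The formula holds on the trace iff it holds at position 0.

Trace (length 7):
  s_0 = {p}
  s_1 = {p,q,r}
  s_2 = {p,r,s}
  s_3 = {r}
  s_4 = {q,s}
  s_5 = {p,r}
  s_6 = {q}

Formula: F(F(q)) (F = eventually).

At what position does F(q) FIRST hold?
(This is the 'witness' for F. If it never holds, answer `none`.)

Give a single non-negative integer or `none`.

Answer: 0

Derivation:
s_0={p}: F(q)=True q=False
s_1={p,q,r}: F(q)=True q=True
s_2={p,r,s}: F(q)=True q=False
s_3={r}: F(q)=True q=False
s_4={q,s}: F(q)=True q=True
s_5={p,r}: F(q)=True q=False
s_6={q}: F(q)=True q=True
F(F(q)) holds; first witness at position 0.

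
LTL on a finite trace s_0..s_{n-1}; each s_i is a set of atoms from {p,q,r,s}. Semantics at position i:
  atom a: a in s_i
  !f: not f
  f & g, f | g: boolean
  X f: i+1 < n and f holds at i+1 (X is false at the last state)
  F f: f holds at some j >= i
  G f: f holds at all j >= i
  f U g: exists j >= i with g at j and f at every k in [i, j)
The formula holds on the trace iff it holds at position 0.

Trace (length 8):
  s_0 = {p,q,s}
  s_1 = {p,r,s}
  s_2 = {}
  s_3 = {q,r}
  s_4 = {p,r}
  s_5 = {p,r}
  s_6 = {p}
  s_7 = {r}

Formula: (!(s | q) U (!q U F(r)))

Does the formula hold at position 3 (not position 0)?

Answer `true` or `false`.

s_0={p,q,s}: (!(s | q) U (!q U F(r)))=True !(s | q)=False (s | q)=True s=True q=True (!q U F(r))=True !q=False F(r)=True r=False
s_1={p,r,s}: (!(s | q) U (!q U F(r)))=True !(s | q)=False (s | q)=True s=True q=False (!q U F(r))=True !q=True F(r)=True r=True
s_2={}: (!(s | q) U (!q U F(r)))=True !(s | q)=True (s | q)=False s=False q=False (!q U F(r))=True !q=True F(r)=True r=False
s_3={q,r}: (!(s | q) U (!q U F(r)))=True !(s | q)=False (s | q)=True s=False q=True (!q U F(r))=True !q=False F(r)=True r=True
s_4={p,r}: (!(s | q) U (!q U F(r)))=True !(s | q)=True (s | q)=False s=False q=False (!q U F(r))=True !q=True F(r)=True r=True
s_5={p,r}: (!(s | q) U (!q U F(r)))=True !(s | q)=True (s | q)=False s=False q=False (!q U F(r))=True !q=True F(r)=True r=True
s_6={p}: (!(s | q) U (!q U F(r)))=True !(s | q)=True (s | q)=False s=False q=False (!q U F(r))=True !q=True F(r)=True r=False
s_7={r}: (!(s | q) U (!q U F(r)))=True !(s | q)=True (s | q)=False s=False q=False (!q U F(r))=True !q=True F(r)=True r=True
Evaluating at position 3: result = True

Answer: true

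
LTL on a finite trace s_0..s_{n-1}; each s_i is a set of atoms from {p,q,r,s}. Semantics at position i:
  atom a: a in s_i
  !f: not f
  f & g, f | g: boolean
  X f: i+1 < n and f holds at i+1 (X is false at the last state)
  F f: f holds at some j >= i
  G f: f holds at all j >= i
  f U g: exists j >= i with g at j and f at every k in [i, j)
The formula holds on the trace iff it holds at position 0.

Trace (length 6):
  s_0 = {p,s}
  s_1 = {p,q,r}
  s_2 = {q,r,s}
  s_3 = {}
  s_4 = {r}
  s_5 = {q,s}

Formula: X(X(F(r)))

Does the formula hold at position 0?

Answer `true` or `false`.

Answer: true

Derivation:
s_0={p,s}: X(X(F(r)))=True X(F(r))=True F(r)=True r=False
s_1={p,q,r}: X(X(F(r)))=True X(F(r))=True F(r)=True r=True
s_2={q,r,s}: X(X(F(r)))=True X(F(r))=True F(r)=True r=True
s_3={}: X(X(F(r)))=False X(F(r))=True F(r)=True r=False
s_4={r}: X(X(F(r)))=False X(F(r))=False F(r)=True r=True
s_5={q,s}: X(X(F(r)))=False X(F(r))=False F(r)=False r=False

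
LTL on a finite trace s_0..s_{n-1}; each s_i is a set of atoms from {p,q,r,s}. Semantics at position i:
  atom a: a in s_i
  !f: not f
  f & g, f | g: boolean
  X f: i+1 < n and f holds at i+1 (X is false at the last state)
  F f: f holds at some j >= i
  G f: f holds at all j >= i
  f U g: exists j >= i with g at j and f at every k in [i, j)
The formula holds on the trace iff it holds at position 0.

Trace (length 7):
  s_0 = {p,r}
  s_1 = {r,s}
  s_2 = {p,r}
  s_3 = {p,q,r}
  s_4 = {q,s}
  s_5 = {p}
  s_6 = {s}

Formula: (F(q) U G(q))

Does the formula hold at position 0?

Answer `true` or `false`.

Answer: false

Derivation:
s_0={p,r}: (F(q) U G(q))=False F(q)=True q=False G(q)=False
s_1={r,s}: (F(q) U G(q))=False F(q)=True q=False G(q)=False
s_2={p,r}: (F(q) U G(q))=False F(q)=True q=False G(q)=False
s_3={p,q,r}: (F(q) U G(q))=False F(q)=True q=True G(q)=False
s_4={q,s}: (F(q) U G(q))=False F(q)=True q=True G(q)=False
s_5={p}: (F(q) U G(q))=False F(q)=False q=False G(q)=False
s_6={s}: (F(q) U G(q))=False F(q)=False q=False G(q)=False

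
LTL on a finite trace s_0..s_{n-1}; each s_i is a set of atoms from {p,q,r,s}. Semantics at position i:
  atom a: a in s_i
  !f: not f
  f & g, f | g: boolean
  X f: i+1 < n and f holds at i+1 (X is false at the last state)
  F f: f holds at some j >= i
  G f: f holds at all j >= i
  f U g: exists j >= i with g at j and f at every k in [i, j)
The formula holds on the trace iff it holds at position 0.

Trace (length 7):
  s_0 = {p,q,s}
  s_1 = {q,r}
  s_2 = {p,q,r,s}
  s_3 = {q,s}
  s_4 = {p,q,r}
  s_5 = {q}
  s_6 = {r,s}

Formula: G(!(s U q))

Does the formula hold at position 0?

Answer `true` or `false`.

Answer: false

Derivation:
s_0={p,q,s}: G(!(s U q))=False !(s U q)=False (s U q)=True s=True q=True
s_1={q,r}: G(!(s U q))=False !(s U q)=False (s U q)=True s=False q=True
s_2={p,q,r,s}: G(!(s U q))=False !(s U q)=False (s U q)=True s=True q=True
s_3={q,s}: G(!(s U q))=False !(s U q)=False (s U q)=True s=True q=True
s_4={p,q,r}: G(!(s U q))=False !(s U q)=False (s U q)=True s=False q=True
s_5={q}: G(!(s U q))=False !(s U q)=False (s U q)=True s=False q=True
s_6={r,s}: G(!(s U q))=True !(s U q)=True (s U q)=False s=True q=False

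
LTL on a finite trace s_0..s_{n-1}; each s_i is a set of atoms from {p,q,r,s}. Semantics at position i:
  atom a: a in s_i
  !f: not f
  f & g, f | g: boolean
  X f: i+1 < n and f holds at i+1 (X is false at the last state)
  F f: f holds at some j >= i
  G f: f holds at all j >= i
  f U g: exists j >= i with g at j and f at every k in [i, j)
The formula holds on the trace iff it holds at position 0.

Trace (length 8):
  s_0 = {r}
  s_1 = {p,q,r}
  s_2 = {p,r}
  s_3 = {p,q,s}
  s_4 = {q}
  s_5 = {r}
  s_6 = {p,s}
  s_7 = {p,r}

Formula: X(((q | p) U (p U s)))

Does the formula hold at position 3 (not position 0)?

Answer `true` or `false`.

Answer: false

Derivation:
s_0={r}: X(((q | p) U (p U s)))=True ((q | p) U (p U s))=False (q | p)=False q=False p=False (p U s)=False s=False
s_1={p,q,r}: X(((q | p) U (p U s)))=True ((q | p) U (p U s))=True (q | p)=True q=True p=True (p U s)=True s=False
s_2={p,r}: X(((q | p) U (p U s)))=True ((q | p) U (p U s))=True (q | p)=True q=False p=True (p U s)=True s=False
s_3={p,q,s}: X(((q | p) U (p U s)))=False ((q | p) U (p U s))=True (q | p)=True q=True p=True (p U s)=True s=True
s_4={q}: X(((q | p) U (p U s)))=False ((q | p) U (p U s))=False (q | p)=True q=True p=False (p U s)=False s=False
s_5={r}: X(((q | p) U (p U s)))=True ((q | p) U (p U s))=False (q | p)=False q=False p=False (p U s)=False s=False
s_6={p,s}: X(((q | p) U (p U s)))=False ((q | p) U (p U s))=True (q | p)=True q=False p=True (p U s)=True s=True
s_7={p,r}: X(((q | p) U (p U s)))=False ((q | p) U (p U s))=False (q | p)=True q=False p=True (p U s)=False s=False
Evaluating at position 3: result = False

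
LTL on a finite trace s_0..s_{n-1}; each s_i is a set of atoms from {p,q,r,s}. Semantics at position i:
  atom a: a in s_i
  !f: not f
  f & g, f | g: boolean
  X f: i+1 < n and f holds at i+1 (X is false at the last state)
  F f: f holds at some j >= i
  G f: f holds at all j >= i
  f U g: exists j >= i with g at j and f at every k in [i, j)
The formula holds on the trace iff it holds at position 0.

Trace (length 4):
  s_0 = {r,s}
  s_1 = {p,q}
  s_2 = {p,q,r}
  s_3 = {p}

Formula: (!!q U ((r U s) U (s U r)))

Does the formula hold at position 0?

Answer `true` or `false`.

s_0={r,s}: (!!q U ((r U s) U (s U r)))=True !!q=False !q=True q=False ((r U s) U (s U r))=True (r U s)=True r=True s=True (s U r)=True
s_1={p,q}: (!!q U ((r U s) U (s U r)))=True !!q=True !q=False q=True ((r U s) U (s U r))=False (r U s)=False r=False s=False (s U r)=False
s_2={p,q,r}: (!!q U ((r U s) U (s U r)))=True !!q=True !q=False q=True ((r U s) U (s U r))=True (r U s)=False r=True s=False (s U r)=True
s_3={p}: (!!q U ((r U s) U (s U r)))=False !!q=False !q=True q=False ((r U s) U (s U r))=False (r U s)=False r=False s=False (s U r)=False

Answer: true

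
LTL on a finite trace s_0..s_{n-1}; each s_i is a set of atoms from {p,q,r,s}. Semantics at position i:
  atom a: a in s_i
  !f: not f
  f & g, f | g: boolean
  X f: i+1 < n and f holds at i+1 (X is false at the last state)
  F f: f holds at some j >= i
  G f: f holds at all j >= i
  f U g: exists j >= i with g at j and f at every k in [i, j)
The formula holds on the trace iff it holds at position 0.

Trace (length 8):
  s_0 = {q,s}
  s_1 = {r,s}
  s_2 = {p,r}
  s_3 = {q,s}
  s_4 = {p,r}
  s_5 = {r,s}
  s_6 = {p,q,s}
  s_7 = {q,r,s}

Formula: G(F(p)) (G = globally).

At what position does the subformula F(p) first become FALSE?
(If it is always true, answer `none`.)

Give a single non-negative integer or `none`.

s_0={q,s}: F(p)=True p=False
s_1={r,s}: F(p)=True p=False
s_2={p,r}: F(p)=True p=True
s_3={q,s}: F(p)=True p=False
s_4={p,r}: F(p)=True p=True
s_5={r,s}: F(p)=True p=False
s_6={p,q,s}: F(p)=True p=True
s_7={q,r,s}: F(p)=False p=False
G(F(p)) holds globally = False
First violation at position 7.

Answer: 7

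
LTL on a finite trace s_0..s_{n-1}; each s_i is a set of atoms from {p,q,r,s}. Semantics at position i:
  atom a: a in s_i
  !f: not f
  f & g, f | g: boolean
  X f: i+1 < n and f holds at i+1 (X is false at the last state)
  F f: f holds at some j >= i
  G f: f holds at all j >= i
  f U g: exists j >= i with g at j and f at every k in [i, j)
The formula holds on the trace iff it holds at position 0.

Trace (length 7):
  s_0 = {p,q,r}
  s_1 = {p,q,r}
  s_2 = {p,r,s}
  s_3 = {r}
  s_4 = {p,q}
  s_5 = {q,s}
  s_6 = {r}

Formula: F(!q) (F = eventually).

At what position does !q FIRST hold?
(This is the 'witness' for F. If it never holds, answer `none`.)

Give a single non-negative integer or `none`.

Answer: 2

Derivation:
s_0={p,q,r}: !q=False q=True
s_1={p,q,r}: !q=False q=True
s_2={p,r,s}: !q=True q=False
s_3={r}: !q=True q=False
s_4={p,q}: !q=False q=True
s_5={q,s}: !q=False q=True
s_6={r}: !q=True q=False
F(!q) holds; first witness at position 2.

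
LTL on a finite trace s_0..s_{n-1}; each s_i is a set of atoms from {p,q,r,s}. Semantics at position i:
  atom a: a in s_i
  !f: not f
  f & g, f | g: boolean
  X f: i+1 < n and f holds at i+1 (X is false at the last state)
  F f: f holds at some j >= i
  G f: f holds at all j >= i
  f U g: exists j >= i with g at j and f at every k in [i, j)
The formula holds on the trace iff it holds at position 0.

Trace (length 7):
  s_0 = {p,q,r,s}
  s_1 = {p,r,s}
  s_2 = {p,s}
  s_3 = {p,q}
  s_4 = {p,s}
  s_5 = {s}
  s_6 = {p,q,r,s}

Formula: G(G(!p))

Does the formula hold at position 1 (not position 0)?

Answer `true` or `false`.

s_0={p,q,r,s}: G(G(!p))=False G(!p)=False !p=False p=True
s_1={p,r,s}: G(G(!p))=False G(!p)=False !p=False p=True
s_2={p,s}: G(G(!p))=False G(!p)=False !p=False p=True
s_3={p,q}: G(G(!p))=False G(!p)=False !p=False p=True
s_4={p,s}: G(G(!p))=False G(!p)=False !p=False p=True
s_5={s}: G(G(!p))=False G(!p)=False !p=True p=False
s_6={p,q,r,s}: G(G(!p))=False G(!p)=False !p=False p=True
Evaluating at position 1: result = False

Answer: false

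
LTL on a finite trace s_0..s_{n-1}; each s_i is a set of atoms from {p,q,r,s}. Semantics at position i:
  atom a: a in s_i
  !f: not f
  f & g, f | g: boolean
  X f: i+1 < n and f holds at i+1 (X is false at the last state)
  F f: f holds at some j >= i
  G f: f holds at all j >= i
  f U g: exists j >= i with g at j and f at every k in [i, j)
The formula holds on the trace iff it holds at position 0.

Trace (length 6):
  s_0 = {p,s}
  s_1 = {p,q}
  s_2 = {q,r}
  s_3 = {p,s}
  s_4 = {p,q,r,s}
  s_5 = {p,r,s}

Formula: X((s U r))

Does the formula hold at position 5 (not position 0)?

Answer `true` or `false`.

s_0={p,s}: X((s U r))=False (s U r)=False s=True r=False
s_1={p,q}: X((s U r))=True (s U r)=False s=False r=False
s_2={q,r}: X((s U r))=True (s U r)=True s=False r=True
s_3={p,s}: X((s U r))=True (s U r)=True s=True r=False
s_4={p,q,r,s}: X((s U r))=True (s U r)=True s=True r=True
s_5={p,r,s}: X((s U r))=False (s U r)=True s=True r=True
Evaluating at position 5: result = False

Answer: false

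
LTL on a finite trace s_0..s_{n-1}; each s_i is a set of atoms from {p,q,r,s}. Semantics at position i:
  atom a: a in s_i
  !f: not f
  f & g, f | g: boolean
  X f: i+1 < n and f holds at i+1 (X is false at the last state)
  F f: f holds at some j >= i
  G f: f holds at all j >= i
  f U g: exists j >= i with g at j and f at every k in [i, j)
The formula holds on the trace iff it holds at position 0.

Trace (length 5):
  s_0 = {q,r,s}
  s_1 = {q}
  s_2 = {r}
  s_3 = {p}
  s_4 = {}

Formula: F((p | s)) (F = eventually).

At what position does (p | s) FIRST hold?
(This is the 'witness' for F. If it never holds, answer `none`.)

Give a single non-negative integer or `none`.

s_0={q,r,s}: (p | s)=True p=False s=True
s_1={q}: (p | s)=False p=False s=False
s_2={r}: (p | s)=False p=False s=False
s_3={p}: (p | s)=True p=True s=False
s_4={}: (p | s)=False p=False s=False
F((p | s)) holds; first witness at position 0.

Answer: 0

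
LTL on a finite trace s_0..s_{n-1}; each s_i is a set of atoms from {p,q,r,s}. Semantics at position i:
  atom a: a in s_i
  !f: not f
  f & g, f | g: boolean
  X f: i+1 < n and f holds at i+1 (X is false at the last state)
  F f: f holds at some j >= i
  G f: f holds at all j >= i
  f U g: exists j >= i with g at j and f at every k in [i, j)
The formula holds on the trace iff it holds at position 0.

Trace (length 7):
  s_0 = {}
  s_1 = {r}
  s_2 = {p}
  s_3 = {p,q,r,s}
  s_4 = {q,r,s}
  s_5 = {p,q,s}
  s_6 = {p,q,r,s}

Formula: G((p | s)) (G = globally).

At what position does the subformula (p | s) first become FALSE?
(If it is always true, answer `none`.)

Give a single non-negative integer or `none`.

s_0={}: (p | s)=False p=False s=False
s_1={r}: (p | s)=False p=False s=False
s_2={p}: (p | s)=True p=True s=False
s_3={p,q,r,s}: (p | s)=True p=True s=True
s_4={q,r,s}: (p | s)=True p=False s=True
s_5={p,q,s}: (p | s)=True p=True s=True
s_6={p,q,r,s}: (p | s)=True p=True s=True
G((p | s)) holds globally = False
First violation at position 0.

Answer: 0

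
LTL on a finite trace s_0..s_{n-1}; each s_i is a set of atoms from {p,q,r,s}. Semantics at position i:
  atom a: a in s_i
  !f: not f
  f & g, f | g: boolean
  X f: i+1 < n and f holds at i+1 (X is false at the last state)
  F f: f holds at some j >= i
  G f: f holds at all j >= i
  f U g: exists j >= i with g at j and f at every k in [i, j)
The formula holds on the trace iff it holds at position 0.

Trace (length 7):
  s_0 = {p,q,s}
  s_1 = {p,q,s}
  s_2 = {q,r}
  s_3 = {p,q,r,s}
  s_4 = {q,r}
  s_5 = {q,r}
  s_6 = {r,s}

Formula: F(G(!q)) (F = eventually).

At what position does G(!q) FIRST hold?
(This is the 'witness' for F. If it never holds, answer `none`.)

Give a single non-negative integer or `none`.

Answer: 6

Derivation:
s_0={p,q,s}: G(!q)=False !q=False q=True
s_1={p,q,s}: G(!q)=False !q=False q=True
s_2={q,r}: G(!q)=False !q=False q=True
s_3={p,q,r,s}: G(!q)=False !q=False q=True
s_4={q,r}: G(!q)=False !q=False q=True
s_5={q,r}: G(!q)=False !q=False q=True
s_6={r,s}: G(!q)=True !q=True q=False
F(G(!q)) holds; first witness at position 6.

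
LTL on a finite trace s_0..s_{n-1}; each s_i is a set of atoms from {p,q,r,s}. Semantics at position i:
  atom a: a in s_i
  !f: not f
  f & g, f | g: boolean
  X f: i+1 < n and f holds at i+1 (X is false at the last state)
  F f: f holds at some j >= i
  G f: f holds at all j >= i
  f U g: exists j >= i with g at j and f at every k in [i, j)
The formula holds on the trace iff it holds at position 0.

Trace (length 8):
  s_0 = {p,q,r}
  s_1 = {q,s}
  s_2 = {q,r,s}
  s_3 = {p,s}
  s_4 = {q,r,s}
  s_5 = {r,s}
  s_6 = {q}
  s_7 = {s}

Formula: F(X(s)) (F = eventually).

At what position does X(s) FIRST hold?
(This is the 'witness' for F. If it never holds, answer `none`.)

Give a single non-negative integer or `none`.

Answer: 0

Derivation:
s_0={p,q,r}: X(s)=True s=False
s_1={q,s}: X(s)=True s=True
s_2={q,r,s}: X(s)=True s=True
s_3={p,s}: X(s)=True s=True
s_4={q,r,s}: X(s)=True s=True
s_5={r,s}: X(s)=False s=True
s_6={q}: X(s)=True s=False
s_7={s}: X(s)=False s=True
F(X(s)) holds; first witness at position 0.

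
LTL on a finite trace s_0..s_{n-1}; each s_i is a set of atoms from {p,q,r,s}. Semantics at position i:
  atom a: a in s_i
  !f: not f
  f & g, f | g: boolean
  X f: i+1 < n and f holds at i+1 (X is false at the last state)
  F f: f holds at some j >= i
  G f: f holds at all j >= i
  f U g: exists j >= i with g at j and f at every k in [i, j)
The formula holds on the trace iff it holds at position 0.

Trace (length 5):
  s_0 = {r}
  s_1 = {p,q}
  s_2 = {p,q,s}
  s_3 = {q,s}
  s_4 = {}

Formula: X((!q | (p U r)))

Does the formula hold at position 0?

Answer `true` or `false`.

s_0={r}: X((!q | (p U r)))=False (!q | (p U r))=True !q=True q=False (p U r)=True p=False r=True
s_1={p,q}: X((!q | (p U r)))=False (!q | (p U r))=False !q=False q=True (p U r)=False p=True r=False
s_2={p,q,s}: X((!q | (p U r)))=False (!q | (p U r))=False !q=False q=True (p U r)=False p=True r=False
s_3={q,s}: X((!q | (p U r)))=True (!q | (p U r))=False !q=False q=True (p U r)=False p=False r=False
s_4={}: X((!q | (p U r)))=False (!q | (p U r))=True !q=True q=False (p U r)=False p=False r=False

Answer: false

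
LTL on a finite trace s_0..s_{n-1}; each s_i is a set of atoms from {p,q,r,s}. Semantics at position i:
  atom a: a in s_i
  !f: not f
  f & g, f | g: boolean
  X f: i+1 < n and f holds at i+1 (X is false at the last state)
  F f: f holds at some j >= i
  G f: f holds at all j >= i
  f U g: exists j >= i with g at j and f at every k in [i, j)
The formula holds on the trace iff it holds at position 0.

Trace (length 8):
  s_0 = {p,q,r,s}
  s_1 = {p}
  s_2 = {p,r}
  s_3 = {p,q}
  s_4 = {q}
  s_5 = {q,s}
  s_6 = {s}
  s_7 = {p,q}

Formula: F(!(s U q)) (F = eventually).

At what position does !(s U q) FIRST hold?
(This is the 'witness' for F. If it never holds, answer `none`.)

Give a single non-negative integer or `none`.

s_0={p,q,r,s}: !(s U q)=False (s U q)=True s=True q=True
s_1={p}: !(s U q)=True (s U q)=False s=False q=False
s_2={p,r}: !(s U q)=True (s U q)=False s=False q=False
s_3={p,q}: !(s U q)=False (s U q)=True s=False q=True
s_4={q}: !(s U q)=False (s U q)=True s=False q=True
s_5={q,s}: !(s U q)=False (s U q)=True s=True q=True
s_6={s}: !(s U q)=False (s U q)=True s=True q=False
s_7={p,q}: !(s U q)=False (s U q)=True s=False q=True
F(!(s U q)) holds; first witness at position 1.

Answer: 1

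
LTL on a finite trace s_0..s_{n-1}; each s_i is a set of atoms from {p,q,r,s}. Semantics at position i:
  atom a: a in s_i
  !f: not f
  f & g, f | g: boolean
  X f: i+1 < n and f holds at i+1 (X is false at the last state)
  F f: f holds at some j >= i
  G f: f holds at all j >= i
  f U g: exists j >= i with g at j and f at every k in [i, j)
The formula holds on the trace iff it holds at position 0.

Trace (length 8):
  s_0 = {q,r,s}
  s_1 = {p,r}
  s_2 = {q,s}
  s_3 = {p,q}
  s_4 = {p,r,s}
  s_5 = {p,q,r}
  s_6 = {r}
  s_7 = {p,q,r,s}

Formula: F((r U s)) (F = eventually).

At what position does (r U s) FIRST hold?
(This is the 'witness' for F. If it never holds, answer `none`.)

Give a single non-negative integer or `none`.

s_0={q,r,s}: (r U s)=True r=True s=True
s_1={p,r}: (r U s)=True r=True s=False
s_2={q,s}: (r U s)=True r=False s=True
s_3={p,q}: (r U s)=False r=False s=False
s_4={p,r,s}: (r U s)=True r=True s=True
s_5={p,q,r}: (r U s)=True r=True s=False
s_6={r}: (r U s)=True r=True s=False
s_7={p,q,r,s}: (r U s)=True r=True s=True
F((r U s)) holds; first witness at position 0.

Answer: 0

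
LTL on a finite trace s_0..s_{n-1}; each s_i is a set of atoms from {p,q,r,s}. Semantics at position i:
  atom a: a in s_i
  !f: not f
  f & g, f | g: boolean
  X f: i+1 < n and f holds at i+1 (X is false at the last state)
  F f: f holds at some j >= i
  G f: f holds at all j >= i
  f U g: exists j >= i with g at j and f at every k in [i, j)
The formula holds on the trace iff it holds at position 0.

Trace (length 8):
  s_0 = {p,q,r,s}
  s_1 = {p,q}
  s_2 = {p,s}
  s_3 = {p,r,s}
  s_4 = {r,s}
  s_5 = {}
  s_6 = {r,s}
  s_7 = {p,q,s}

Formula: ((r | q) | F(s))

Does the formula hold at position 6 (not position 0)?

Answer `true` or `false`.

Answer: true

Derivation:
s_0={p,q,r,s}: ((r | q) | F(s))=True (r | q)=True r=True q=True F(s)=True s=True
s_1={p,q}: ((r | q) | F(s))=True (r | q)=True r=False q=True F(s)=True s=False
s_2={p,s}: ((r | q) | F(s))=True (r | q)=False r=False q=False F(s)=True s=True
s_3={p,r,s}: ((r | q) | F(s))=True (r | q)=True r=True q=False F(s)=True s=True
s_4={r,s}: ((r | q) | F(s))=True (r | q)=True r=True q=False F(s)=True s=True
s_5={}: ((r | q) | F(s))=True (r | q)=False r=False q=False F(s)=True s=False
s_6={r,s}: ((r | q) | F(s))=True (r | q)=True r=True q=False F(s)=True s=True
s_7={p,q,s}: ((r | q) | F(s))=True (r | q)=True r=False q=True F(s)=True s=True
Evaluating at position 6: result = True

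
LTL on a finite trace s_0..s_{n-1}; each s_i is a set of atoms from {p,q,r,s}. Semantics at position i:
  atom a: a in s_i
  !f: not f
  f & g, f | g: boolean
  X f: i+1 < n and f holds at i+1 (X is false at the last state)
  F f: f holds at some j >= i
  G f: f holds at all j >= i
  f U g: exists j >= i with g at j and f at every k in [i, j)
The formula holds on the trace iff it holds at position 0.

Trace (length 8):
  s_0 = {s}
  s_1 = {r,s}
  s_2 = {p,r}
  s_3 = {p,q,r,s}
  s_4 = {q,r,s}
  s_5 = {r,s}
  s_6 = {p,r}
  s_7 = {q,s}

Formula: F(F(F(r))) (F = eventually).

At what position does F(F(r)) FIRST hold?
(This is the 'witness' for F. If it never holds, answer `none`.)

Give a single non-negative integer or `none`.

Answer: 0

Derivation:
s_0={s}: F(F(r))=True F(r)=True r=False
s_1={r,s}: F(F(r))=True F(r)=True r=True
s_2={p,r}: F(F(r))=True F(r)=True r=True
s_3={p,q,r,s}: F(F(r))=True F(r)=True r=True
s_4={q,r,s}: F(F(r))=True F(r)=True r=True
s_5={r,s}: F(F(r))=True F(r)=True r=True
s_6={p,r}: F(F(r))=True F(r)=True r=True
s_7={q,s}: F(F(r))=False F(r)=False r=False
F(F(F(r))) holds; first witness at position 0.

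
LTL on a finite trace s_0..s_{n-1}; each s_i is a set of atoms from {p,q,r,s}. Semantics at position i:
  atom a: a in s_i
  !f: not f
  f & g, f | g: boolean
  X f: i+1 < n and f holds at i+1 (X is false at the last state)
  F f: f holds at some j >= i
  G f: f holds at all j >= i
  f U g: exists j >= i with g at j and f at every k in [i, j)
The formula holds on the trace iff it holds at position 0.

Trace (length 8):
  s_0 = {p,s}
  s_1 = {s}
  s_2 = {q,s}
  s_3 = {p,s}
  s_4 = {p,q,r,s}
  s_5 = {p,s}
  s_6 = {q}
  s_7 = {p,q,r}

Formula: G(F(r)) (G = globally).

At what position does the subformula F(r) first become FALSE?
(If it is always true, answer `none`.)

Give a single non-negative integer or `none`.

s_0={p,s}: F(r)=True r=False
s_1={s}: F(r)=True r=False
s_2={q,s}: F(r)=True r=False
s_3={p,s}: F(r)=True r=False
s_4={p,q,r,s}: F(r)=True r=True
s_5={p,s}: F(r)=True r=False
s_6={q}: F(r)=True r=False
s_7={p,q,r}: F(r)=True r=True
G(F(r)) holds globally = True
No violation — formula holds at every position.

Answer: none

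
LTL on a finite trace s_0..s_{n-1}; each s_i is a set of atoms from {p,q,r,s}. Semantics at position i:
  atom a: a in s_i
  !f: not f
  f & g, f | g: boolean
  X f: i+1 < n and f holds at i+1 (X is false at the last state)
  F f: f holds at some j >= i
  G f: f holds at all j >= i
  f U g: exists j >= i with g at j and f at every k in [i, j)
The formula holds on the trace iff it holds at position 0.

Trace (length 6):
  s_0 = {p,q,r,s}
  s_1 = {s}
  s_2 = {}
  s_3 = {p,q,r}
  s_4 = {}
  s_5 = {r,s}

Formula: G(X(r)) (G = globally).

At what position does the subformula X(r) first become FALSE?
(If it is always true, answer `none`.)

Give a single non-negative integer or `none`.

Answer: 0

Derivation:
s_0={p,q,r,s}: X(r)=False r=True
s_1={s}: X(r)=False r=False
s_2={}: X(r)=True r=False
s_3={p,q,r}: X(r)=False r=True
s_4={}: X(r)=True r=False
s_5={r,s}: X(r)=False r=True
G(X(r)) holds globally = False
First violation at position 0.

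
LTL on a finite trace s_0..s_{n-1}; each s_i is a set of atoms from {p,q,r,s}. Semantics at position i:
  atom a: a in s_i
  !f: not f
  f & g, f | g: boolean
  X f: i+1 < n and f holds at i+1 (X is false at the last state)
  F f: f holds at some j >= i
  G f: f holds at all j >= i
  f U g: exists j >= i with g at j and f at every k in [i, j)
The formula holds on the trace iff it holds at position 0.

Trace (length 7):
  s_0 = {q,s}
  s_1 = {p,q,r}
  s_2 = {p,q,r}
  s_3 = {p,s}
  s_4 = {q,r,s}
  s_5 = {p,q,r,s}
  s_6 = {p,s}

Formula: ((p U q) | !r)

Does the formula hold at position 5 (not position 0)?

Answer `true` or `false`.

s_0={q,s}: ((p U q) | !r)=True (p U q)=True p=False q=True !r=True r=False
s_1={p,q,r}: ((p U q) | !r)=True (p U q)=True p=True q=True !r=False r=True
s_2={p,q,r}: ((p U q) | !r)=True (p U q)=True p=True q=True !r=False r=True
s_3={p,s}: ((p U q) | !r)=True (p U q)=True p=True q=False !r=True r=False
s_4={q,r,s}: ((p U q) | !r)=True (p U q)=True p=False q=True !r=False r=True
s_5={p,q,r,s}: ((p U q) | !r)=True (p U q)=True p=True q=True !r=False r=True
s_6={p,s}: ((p U q) | !r)=True (p U q)=False p=True q=False !r=True r=False
Evaluating at position 5: result = True

Answer: true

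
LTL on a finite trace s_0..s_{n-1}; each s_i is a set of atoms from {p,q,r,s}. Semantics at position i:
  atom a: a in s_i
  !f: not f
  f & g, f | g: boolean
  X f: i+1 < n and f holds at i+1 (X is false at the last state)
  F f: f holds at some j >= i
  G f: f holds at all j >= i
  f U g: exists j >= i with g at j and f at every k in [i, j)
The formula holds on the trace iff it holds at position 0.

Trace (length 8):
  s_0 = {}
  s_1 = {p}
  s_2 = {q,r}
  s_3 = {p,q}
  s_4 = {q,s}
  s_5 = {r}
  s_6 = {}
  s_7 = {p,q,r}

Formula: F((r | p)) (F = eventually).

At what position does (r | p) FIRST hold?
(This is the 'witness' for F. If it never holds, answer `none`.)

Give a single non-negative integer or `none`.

Answer: 1

Derivation:
s_0={}: (r | p)=False r=False p=False
s_1={p}: (r | p)=True r=False p=True
s_2={q,r}: (r | p)=True r=True p=False
s_3={p,q}: (r | p)=True r=False p=True
s_4={q,s}: (r | p)=False r=False p=False
s_5={r}: (r | p)=True r=True p=False
s_6={}: (r | p)=False r=False p=False
s_7={p,q,r}: (r | p)=True r=True p=True
F((r | p)) holds; first witness at position 1.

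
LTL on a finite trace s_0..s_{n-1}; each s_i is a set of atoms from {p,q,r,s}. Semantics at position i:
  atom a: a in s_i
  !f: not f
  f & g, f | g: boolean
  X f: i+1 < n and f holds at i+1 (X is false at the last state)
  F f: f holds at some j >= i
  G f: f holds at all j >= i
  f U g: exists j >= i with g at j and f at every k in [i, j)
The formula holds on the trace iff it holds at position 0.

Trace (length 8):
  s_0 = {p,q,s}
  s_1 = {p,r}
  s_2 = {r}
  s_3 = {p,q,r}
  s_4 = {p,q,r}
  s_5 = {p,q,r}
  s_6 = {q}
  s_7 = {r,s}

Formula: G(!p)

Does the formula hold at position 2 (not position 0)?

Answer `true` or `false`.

s_0={p,q,s}: G(!p)=False !p=False p=True
s_1={p,r}: G(!p)=False !p=False p=True
s_2={r}: G(!p)=False !p=True p=False
s_3={p,q,r}: G(!p)=False !p=False p=True
s_4={p,q,r}: G(!p)=False !p=False p=True
s_5={p,q,r}: G(!p)=False !p=False p=True
s_6={q}: G(!p)=True !p=True p=False
s_7={r,s}: G(!p)=True !p=True p=False
Evaluating at position 2: result = False

Answer: false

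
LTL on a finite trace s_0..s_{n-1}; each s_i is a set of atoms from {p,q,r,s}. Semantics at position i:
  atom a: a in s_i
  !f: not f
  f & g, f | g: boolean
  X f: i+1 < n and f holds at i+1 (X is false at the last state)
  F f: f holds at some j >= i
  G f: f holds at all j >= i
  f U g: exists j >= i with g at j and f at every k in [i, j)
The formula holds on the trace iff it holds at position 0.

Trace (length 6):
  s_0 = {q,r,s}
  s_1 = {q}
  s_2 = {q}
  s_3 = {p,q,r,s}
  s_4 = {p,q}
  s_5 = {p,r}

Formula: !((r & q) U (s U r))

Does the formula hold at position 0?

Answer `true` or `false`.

s_0={q,r,s}: !((r & q) U (s U r))=False ((r & q) U (s U r))=True (r & q)=True r=True q=True (s U r)=True s=True
s_1={q}: !((r & q) U (s U r))=True ((r & q) U (s U r))=False (r & q)=False r=False q=True (s U r)=False s=False
s_2={q}: !((r & q) U (s U r))=True ((r & q) U (s U r))=False (r & q)=False r=False q=True (s U r)=False s=False
s_3={p,q,r,s}: !((r & q) U (s U r))=False ((r & q) U (s U r))=True (r & q)=True r=True q=True (s U r)=True s=True
s_4={p,q}: !((r & q) U (s U r))=True ((r & q) U (s U r))=False (r & q)=False r=False q=True (s U r)=False s=False
s_5={p,r}: !((r & q) U (s U r))=False ((r & q) U (s U r))=True (r & q)=False r=True q=False (s U r)=True s=False

Answer: false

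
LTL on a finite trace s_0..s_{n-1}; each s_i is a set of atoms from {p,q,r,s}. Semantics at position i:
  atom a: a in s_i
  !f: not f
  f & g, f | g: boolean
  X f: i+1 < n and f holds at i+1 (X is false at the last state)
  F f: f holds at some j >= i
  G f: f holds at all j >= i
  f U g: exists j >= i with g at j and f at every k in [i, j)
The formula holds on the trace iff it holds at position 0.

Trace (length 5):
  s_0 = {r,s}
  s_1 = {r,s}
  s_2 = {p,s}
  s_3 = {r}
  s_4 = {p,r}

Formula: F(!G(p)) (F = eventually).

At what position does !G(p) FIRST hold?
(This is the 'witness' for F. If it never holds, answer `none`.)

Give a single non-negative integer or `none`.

s_0={r,s}: !G(p)=True G(p)=False p=False
s_1={r,s}: !G(p)=True G(p)=False p=False
s_2={p,s}: !G(p)=True G(p)=False p=True
s_3={r}: !G(p)=True G(p)=False p=False
s_4={p,r}: !G(p)=False G(p)=True p=True
F(!G(p)) holds; first witness at position 0.

Answer: 0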